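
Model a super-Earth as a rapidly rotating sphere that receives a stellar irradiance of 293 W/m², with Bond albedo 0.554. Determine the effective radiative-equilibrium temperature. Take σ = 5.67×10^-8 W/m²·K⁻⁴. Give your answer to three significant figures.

155 K

Absorbed flux (global mean): S(1−α)/4 = 293.0·0.446/4 = 32.67 W/m².
In equilibrium σT⁴ equals this, so T = 154.9 K.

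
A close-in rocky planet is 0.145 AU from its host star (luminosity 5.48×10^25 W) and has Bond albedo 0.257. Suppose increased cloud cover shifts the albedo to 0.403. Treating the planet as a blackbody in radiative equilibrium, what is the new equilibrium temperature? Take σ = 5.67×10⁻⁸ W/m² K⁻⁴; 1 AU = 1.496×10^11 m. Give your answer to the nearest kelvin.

395 K

Orbital distance: d = 0.145 AU = 2.169×10^10 m.
Flux at the orbit: S = L/(4πd²) = 5.48×10^25/(4π·(2.17×10^10)²) = 9268 W/m².
New equilibrium: T₂ = [(1−0.403)·9268/(4σ)]^(1/4) = 395.2 K.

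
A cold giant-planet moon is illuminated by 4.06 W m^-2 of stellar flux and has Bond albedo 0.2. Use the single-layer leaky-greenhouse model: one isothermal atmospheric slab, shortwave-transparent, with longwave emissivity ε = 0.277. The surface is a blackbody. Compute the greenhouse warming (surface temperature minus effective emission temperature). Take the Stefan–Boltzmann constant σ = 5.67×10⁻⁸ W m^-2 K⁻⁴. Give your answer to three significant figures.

2.34 kelvin

At the top of the atmosphere, σT_e⁴ = S(1−α)/4 = 0.8120 W m^-2, giving T_e = 61.52 K.
Surface balance with a leaky layer gives σT_s⁴ = σT_e⁴·2/(2−ε), so T_s = T_e·[2/(2−0.277)]^(1/4) = 63.85 K.
Greenhouse warming: T_s − T_e = 2.336 K.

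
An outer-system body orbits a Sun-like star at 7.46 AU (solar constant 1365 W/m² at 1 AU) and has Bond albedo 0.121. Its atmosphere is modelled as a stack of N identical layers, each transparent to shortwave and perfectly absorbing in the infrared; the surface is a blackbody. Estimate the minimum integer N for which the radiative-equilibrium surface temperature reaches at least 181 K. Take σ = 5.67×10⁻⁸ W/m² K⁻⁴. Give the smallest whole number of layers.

11

By the inverse-square law, S = 1365/7.46² = 24.53 W/m².
The effective emission temperature is T_e = [S(1−α)/(4σ)]^¼ = 98.74 K.
Need (N+1)T_e⁴ ≥ T_s⁴, i.e. N+1 ≥ (181/98.74)⁴ = 11.291.
The minimum whole number is N = 11.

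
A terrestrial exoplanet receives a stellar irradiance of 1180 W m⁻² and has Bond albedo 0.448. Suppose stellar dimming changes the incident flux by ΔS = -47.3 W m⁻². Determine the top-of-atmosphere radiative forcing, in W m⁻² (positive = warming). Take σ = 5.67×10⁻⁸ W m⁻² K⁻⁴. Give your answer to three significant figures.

-6.53 W m⁻²

ΔF = Δ[S(1−α)]/4 = (1−0.448)·-47.3/4 = -6.527 W m⁻².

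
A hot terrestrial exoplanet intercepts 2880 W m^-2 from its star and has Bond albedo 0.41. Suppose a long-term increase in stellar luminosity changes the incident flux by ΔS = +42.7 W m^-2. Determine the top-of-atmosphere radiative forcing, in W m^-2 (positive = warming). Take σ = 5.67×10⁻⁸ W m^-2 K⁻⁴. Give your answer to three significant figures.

Only a fraction (1−α) is absorbed and it's spread over 4πR², so ΔF = (1−α)ΔS/4 = 6.298 W m^-2.

6.30 W m^-2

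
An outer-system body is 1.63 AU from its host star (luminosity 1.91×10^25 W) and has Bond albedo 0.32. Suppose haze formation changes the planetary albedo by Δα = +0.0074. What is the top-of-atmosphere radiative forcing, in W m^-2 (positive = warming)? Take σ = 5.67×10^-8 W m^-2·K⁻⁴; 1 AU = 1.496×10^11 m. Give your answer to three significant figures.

Orbital distance: d = 1.63 AU = 2.438×10^11 m.
Spreading L over a sphere of radius d: S = 1.91×10^25/(4π·2.44×10^11²) = 25.56 W m^-2.
The change in absorbed flux is Δ[S(1−α)/4] = −SΔα/4 = -0.04729 W m^-2.

-0.0473 W m^-2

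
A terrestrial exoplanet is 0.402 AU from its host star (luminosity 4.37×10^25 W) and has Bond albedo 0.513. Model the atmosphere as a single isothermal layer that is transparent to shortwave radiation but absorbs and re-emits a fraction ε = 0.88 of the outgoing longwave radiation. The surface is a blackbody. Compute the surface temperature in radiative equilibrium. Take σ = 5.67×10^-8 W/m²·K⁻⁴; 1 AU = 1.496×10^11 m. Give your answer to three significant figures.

246 kelvin

Orbital distance: d = 0.402 AU = 6.014×10^10 m.
Flux at the orbit: S = L/(4πd²) = 4.37×10^25/(4π·(6.01×10^10)²) = 961.5 W/m².
At the top of the atmosphere, σT_e⁴ = S(1−α)/4 = 117.1 W/m², giving T_e = 213.2 K.
For a single slab of emissivity ε, T_s⁴ = 2T_e⁴/(2−ε); thus T_s = 213.2·(1.786)^(1/4) = 246.4 K.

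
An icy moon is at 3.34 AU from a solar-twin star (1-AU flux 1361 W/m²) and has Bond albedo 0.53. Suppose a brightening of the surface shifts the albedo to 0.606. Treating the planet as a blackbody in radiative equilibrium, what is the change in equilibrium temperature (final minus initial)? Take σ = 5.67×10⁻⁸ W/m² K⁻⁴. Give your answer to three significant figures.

-5.44 kelvin

Irradiance scales as 1/d², so S = 1361 W/m² × (1/3.34)² = 122.0 W/m².
With α = 0.53, T₁ = 126.1 K.
Final:   T₂ = [S(1−0.606)/(4σ)]^(1/4) = 120.7 K.
Change: 120.7 − 126.1 = -5.439 K.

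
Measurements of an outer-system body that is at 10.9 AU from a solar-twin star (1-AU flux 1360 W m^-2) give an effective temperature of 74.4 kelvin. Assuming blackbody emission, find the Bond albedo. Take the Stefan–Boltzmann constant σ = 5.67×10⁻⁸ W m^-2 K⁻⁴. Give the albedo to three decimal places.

0.393

By the inverse-square law, S = 1360/10.9² = 11.45 W m^-2.
Energy balance: S(1−α)/4 = σT⁴, so 1−α = 4σT⁴/S.
4σT⁴ = 4·5.67×10⁻⁸·(74.4)⁴ = 6.949 W m^-2.
1−α = 6.949/11.45 = 0.6071, so α = 0.3929.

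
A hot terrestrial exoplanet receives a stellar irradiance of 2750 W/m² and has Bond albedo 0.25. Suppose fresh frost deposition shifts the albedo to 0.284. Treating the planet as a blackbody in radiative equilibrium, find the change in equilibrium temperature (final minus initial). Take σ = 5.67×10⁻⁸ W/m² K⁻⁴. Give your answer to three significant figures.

Before: T₁ = [2750·0.75/(4σ)]^(1/4) = 308.8 K.
With α = 0.284, T₂ = 305.2 K.
Change: 305.2 − 308.8 = -3.561 K.

-3.56 K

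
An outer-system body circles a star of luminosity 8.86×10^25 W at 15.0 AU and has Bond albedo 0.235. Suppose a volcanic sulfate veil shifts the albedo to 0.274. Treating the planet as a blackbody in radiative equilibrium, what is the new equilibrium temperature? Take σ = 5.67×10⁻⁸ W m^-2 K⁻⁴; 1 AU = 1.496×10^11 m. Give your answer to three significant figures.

46.0 kelvin

d = 15.0 × 1.496×10^11 m = 2.244×10^12 m.
S = L/(4πd²) = 1.400 W m^-2.
With the new albedo, S(1−α₂)/4 = 0.2541 W m^-2, so T₂ = 46.01 K.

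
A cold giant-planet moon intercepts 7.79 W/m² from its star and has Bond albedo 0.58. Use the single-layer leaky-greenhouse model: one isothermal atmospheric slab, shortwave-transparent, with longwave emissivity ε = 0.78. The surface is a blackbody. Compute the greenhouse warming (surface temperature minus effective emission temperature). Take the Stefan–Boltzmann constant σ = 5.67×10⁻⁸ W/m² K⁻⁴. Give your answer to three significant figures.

Effective emission temperature (TOA balance): σT_e⁴ = S(1−α)/4 = 0.8180 W/m² → T_e = 61.63 K.
The surface balance (absorbed SW + ε·downward IR = σT_s⁴) with T_a⁴ = T_s⁴/2 reduces to T_s = T_e·[2/(2−ε)]^¼ = 69.74 K.
Greenhouse warming: T_s − T_e = 8.106 K.

8.11 kelvin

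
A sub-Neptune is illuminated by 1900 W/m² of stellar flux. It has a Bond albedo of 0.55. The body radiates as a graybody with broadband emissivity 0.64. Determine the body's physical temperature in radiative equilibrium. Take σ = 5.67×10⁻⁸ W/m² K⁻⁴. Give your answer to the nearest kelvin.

277 kelvin

Averaging over the sphere, the absorbed flux is S(1−α)/4 = 213.7 W/m².
Radiative balance εσT⁴ = 213.7 gives T = [213.7/(0.64·σ)]^(1/4) = 277.0 K.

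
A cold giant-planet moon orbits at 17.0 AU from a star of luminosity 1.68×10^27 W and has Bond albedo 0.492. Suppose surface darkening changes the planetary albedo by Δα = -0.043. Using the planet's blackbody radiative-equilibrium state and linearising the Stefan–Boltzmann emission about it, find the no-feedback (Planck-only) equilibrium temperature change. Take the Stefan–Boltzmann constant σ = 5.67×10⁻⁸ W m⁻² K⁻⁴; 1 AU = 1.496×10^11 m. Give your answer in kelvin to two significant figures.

d = 17.0 × 1.496×10^11 m = 2.543×10^12 m.
S = L/(4πd²) = 20.67 W m⁻².
Reference equilibrium: T_e = [S(1−α)/(4σ)]^(1/4) = 82.49 K.
TOA radiative forcing: ΔF = −S·Δα/4 = −20.67·(-0.043)/4 = 0.2222 W m⁻².
The Planck feedback parameter is 4σT_e³ = 0.1273 W m⁻²/K.
So ΔT₀ = 0.2222/0.1273 = 1.75 K.

1.7 K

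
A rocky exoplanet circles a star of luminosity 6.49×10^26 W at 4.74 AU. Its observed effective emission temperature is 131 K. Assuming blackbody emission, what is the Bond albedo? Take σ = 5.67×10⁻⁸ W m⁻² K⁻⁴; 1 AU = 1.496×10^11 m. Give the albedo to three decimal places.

0.350

d = 4.74 × 1.496×10^11 m = 7.091×10^11 m.
S = L/(4πd²) = 102.7 W m⁻².
From σT⁴ = S(1−α)/4 we invert for α: 1−α = 4σT⁴/S.
4σT⁴ = 4·5.67×10⁻⁸·(131)⁴ = 66.79 W m⁻².
1−α = 66.79/102.7 = 0.6503, so α = 0.3497.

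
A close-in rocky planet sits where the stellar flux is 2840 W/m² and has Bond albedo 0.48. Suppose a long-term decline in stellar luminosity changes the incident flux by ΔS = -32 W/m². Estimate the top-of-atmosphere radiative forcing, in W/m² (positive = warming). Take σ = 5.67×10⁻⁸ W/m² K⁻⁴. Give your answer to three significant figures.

Only a fraction (1−α) is absorbed and it's spread over 4πR², so ΔF = (1−α)ΔS/4 = -4.160 W/m².

-4.16 W/m²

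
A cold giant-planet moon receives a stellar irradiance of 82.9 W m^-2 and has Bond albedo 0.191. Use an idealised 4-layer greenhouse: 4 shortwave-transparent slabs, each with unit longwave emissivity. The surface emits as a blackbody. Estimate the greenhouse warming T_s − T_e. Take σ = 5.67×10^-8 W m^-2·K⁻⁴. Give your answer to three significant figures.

OLR = S(1−α)/4 = 16.77 W m^-2; the top layer radiates at T_e = 131.1 K.
Surface: T_s = (5)^¼·T_e = 196.1 K.
Warming: T_s − T_e = 64.96 K.

65.0 K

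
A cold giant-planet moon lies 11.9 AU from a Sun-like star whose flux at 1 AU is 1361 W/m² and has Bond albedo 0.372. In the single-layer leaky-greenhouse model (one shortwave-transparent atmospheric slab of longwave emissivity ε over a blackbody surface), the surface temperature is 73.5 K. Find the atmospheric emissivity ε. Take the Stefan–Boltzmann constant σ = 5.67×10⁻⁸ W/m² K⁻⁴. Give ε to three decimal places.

Irradiance scales as 1/d², so S = 1361 W/m² × (1/11.9)² = 9.611 W/m².
First, T_e = [9.611·(1−0.372)/(4σ)]^(1/4) = 71.82 K.
Inverting T_s⁴ = 2T_e⁴/(2−ε): (T_e/T_s)⁴ = 0.9119, so ε = 2(1 − 0.9119) = 0.1763.

0.176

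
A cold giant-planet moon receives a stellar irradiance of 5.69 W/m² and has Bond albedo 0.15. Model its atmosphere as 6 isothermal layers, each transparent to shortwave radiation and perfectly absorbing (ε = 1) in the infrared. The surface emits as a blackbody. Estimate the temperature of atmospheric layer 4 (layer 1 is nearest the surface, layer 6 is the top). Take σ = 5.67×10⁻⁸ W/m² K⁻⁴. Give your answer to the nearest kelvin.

The effective emission temperature is T_e = [S(1−α)/(4σ)]^¼ = 67.96 K.
The net upward flux σT_e⁴ is constant between every pair of levels, so T_k⁴ = (N+1−k)T_e⁴.
T_4 = (3)^(1/4)·67.96 = 89.43 K.

89 K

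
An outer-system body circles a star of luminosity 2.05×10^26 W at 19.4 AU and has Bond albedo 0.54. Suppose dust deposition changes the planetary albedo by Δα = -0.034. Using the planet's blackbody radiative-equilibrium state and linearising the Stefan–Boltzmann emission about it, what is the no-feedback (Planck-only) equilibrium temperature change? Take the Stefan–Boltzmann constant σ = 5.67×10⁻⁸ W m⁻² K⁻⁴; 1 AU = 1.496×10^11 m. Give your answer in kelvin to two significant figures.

0.82 K

d = 19.4 × 1.496×10^11 m = 2.902×10^12 m.
Spreading L over a sphere of radius d: S = 2.05×10^26/(4π·2.90×10^12²) = 1.937 W m⁻².
Unperturbed T_e = [1.937·(1−0.54)/(4σ)]^¼ = 44.52 K.
ΔF = −(S/4)Δα = −(1.937/4)×(-0.034) = 0.01646 W m⁻².
The Planck feedback parameter is 4σT_e³ = 0.02001 W m⁻²/K.
ΔT₀ = ΔF/λ_P = 0.01646/0.02001 = 0.823 K.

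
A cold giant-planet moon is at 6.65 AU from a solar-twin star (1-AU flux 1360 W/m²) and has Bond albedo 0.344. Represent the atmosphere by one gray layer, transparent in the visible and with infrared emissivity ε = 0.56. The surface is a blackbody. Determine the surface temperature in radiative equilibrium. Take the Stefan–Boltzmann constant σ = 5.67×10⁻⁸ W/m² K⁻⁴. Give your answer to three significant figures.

105 kelvin

By the inverse-square law, S = 1360/6.65² = 30.75 W/m².
The planet radiates to space at T_e = [S(1−α)/(4σ)]^(1/4) = 97.12 K.
Surface balance with a leaky layer gives σT_s⁴ = σT_e⁴·2/(2−ε), so T_s = T_e·[2/(2−0.56)]^(1/4) = 105.4 K.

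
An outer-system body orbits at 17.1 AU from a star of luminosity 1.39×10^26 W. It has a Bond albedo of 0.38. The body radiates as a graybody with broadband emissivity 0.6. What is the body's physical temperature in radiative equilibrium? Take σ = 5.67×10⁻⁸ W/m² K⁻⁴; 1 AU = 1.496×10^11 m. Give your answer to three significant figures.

d = 17.1 × 1.496×10^11 m = 2.558×10^12 m.
S = L/(4πd²) = 1.690 W/m².
Averaging over the sphere, the absorbed flux is S(1−α)/4 = 0.2620 W/m².
Equating to εσT⁴ with ε = 0.6: T = (0.2620/0.6σ)^(1/4) = 52.68 K.

52.7 K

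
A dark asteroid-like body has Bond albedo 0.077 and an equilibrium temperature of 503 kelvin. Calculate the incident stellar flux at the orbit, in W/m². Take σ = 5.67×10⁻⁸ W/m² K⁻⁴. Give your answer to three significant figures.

15700 W/m²

Invert the energy balance for S: S = 4σT⁴/(1−α).
The emitted flux is σT⁴ = 3630 W/m².
S = 4·3630/0.923 = 15730 W/m².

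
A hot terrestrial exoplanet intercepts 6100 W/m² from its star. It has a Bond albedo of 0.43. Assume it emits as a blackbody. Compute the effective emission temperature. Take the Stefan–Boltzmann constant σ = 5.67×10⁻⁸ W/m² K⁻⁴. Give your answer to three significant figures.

352 K

Absorbed flux (global mean): S(1−α)/4 = 6100·0.57/4 = 869.3 W/m².
Balancing against σT⁴: T = (869.3/5.67×10⁻⁸)^(1/4) = 351.9 K.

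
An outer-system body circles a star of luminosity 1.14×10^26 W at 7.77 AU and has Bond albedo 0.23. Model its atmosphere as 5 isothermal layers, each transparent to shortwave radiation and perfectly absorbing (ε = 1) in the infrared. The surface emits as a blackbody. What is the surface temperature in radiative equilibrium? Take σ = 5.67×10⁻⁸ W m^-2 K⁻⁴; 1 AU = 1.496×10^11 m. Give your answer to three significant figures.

108 kelvin

Orbital distance: d = 7.77 AU = 1.162×10^12 m.
Flux at the orbit: S = L/(4πd²) = 1.14×10^26/(4π·(1.16×10^12)²) = 6.714 W m^-2.
OLR = S(1−α)/4 = 1.292 W m^-2; the top layer radiates at T_e = 69.10 K.
With N = 5 opaque layers, T_s = (N+1)^(1/4)·T_e = 6^(1/4)·69.10 = 108.1 K.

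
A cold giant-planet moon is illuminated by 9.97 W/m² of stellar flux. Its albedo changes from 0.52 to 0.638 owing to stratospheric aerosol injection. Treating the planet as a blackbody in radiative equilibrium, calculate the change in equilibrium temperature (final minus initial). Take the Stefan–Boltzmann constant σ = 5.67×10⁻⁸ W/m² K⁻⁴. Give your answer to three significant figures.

-4.62 K

With α = 0.52, T₁ = 67.78 K.
With α = 0.638, T₂ = 63.16 K.
ΔT = T₂ − T₁ = -4.616 K.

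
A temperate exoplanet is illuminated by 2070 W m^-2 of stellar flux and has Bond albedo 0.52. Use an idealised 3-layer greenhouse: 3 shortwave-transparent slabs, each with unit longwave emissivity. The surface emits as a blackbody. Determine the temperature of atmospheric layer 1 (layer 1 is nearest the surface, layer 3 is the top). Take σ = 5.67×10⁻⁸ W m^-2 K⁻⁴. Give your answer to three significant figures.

339 K

OLR = S(1−α)/4 = 248.4 W m^-2; the top layer radiates at T_e = 257.3 K.
In the N-layer model, layer k (counted from the surface) has T_k = (N+1−k)^(1/4)·T_e.
T_1 = (3)^(1/4)·257.3 = 338.6 K.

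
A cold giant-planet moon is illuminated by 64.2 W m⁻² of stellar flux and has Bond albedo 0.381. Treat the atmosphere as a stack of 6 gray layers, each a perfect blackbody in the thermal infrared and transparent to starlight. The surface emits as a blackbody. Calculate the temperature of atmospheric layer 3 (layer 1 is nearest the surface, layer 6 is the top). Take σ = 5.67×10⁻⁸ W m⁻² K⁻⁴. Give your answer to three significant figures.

The effective emission temperature is T_e = [S(1−α)/(4σ)]^¼ = 115.1 K.
The net upward flux σT_e⁴ is constant between every pair of levels, so T_k⁴ = (N+1−k)T_e⁴.
T_3 = (4)^(1/4)·115.1 = 162.7 K.

163 kelvin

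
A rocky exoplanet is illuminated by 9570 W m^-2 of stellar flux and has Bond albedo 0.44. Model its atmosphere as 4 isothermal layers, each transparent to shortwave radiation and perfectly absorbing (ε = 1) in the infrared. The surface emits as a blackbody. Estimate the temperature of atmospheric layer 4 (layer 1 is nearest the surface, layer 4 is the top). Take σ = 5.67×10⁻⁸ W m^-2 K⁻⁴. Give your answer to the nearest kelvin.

Top-of-atmosphere balance: σT_e⁴ = S(1−α)/4 = 1340 W m^-2 → T_e = 392.1 K.
In the N-layer model, layer k (counted from the surface) has T_k = (N+1−k)^(1/4)·T_e.
T_4 = (1)^(1/4)·392.1 = 392.1 K.

392 kelvin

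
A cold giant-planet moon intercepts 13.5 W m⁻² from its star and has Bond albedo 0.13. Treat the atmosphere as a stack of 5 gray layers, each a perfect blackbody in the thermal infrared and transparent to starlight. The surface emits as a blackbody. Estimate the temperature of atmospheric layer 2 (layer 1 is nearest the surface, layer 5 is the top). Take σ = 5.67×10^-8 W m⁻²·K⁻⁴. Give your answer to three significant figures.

The effective emission temperature is T_e = [S(1−α)/(4σ)]^¼ = 84.83 K.
In the N-layer model, layer k (counted from the surface) has T_k = (N+1−k)^(1/4)·T_e.
With k = 2: T_2 = (5+1−2)^¼·84.83 K = 120.0 K.

120 K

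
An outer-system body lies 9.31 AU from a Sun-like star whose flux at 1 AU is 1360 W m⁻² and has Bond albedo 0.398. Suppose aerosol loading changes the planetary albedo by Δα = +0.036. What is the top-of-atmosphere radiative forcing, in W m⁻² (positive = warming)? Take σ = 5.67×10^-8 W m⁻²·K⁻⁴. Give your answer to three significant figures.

-0.141 W m⁻²

By the inverse-square law, S = 1360/9.31² = 15.69 W m⁻².
ΔF = −(S/4)Δα = −(15.69/4)×(+0.036) = -0.1412 W m⁻².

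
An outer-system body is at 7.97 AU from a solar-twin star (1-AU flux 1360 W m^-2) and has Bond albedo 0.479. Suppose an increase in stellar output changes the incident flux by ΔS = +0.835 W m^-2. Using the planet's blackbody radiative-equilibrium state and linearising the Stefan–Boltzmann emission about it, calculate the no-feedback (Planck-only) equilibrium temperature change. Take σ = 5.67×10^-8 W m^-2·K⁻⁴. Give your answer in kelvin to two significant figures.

Irradiance scales as 1/d², so S = 1360 W m^-2 × (1/7.97)² = 21.41 W m^-2.
Unperturbed T_e = [21.41·(1−0.479)/(4σ)]^¼ = 83.74 K.
ΔF = Δ[S(1−α)]/4 = (1−0.479)·+0.835/4 = 0.1088 W m^-2.
The Planck feedback parameter is 4σT_e³ = 0.1332 W m^-2/K.
Hence the no-feedback warming is ΔF/(4σT_e³) = 0.817 K.

0.82 kelvin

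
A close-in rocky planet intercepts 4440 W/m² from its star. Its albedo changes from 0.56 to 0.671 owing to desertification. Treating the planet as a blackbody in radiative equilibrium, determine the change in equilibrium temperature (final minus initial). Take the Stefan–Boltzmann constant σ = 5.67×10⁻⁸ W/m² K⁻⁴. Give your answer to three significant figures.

-21.4 K

With α = 0.56, T₁ = 304.6 K.
With α = 0.671, T₂ = 283.3 K.
ΔT = T₂ − T₁ = -21.36 K.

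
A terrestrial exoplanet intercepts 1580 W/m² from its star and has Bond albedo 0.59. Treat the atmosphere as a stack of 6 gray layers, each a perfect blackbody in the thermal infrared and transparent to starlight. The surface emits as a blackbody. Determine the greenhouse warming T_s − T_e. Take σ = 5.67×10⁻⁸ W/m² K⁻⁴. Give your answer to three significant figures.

Top-of-atmosphere balance: σT_e⁴ = S(1−α)/4 = 162.0 W/m² → T_e = 231.2 K.
T_s = (N+1)^(1/4)·T_e = 376.0 K.
Warming: T_s − T_e = 144.9 K.

145 K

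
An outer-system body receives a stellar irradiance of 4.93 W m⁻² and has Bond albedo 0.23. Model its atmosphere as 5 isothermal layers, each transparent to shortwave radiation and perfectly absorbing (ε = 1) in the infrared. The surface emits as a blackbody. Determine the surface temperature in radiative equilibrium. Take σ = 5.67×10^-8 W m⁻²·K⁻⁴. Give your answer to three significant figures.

The effective emission temperature is T_e = [S(1−α)/(4σ)]^¼ = 63.96 K.
With N = 5 opaque layers, T_s = (N+1)^(1/4)·T_e = 6^(1/4)·63.96 = 100.1 K.

100 kelvin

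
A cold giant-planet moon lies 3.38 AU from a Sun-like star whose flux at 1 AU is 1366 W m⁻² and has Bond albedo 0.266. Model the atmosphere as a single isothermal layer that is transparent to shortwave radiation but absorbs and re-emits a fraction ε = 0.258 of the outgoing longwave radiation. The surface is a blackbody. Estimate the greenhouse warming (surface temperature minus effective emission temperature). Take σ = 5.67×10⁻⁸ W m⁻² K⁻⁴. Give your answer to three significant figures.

By the inverse-square law, S = 1366/3.38² = 119.6 W m⁻².
Effective emission temperature (TOA balance): σT_e⁴ = S(1−α)/4 = 21.94 W m⁻² → T_e = 140.3 K.
For a single slab of emissivity ε, T_s⁴ = 2T_e⁴/(2−ε); thus T_s = 140.3·(1.148)^(1/4) = 145.2 K.
Greenhouse warming: T_s − T_e = 4.927 K.

4.93 K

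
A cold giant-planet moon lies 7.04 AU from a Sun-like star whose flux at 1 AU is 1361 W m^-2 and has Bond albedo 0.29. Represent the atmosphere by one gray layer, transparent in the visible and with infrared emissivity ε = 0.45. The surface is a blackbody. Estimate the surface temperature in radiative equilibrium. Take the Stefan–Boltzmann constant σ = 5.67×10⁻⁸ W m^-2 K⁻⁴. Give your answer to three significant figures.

By the inverse-square law, S = 1361/7.04² = 27.46 W m^-2.
At the top of the atmosphere, σT_e⁴ = S(1−α)/4 = 4.874 W m^-2, giving T_e = 96.29 K.
Surface balance with a leaky layer gives σT_s⁴ = σT_e⁴·2/(2−ε), so T_s = T_e·[2/(2−0.45)]^(1/4) = 102.6 K.

103 K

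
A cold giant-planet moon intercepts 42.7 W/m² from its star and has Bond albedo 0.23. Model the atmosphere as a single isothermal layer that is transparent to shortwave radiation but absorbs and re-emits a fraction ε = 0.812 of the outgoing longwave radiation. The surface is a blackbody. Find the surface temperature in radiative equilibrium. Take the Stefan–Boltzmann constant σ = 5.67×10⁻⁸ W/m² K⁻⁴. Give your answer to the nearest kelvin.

125 K

The planet radiates to space at T_e = [S(1−α)/(4σ)]^(1/4) = 109.7 K.
Surface balance with a leaky layer gives σT_s⁴ = σT_e⁴·2/(2−ε), so T_s = T_e·[2/(2−0.812)]^(1/4) = 125.0 K.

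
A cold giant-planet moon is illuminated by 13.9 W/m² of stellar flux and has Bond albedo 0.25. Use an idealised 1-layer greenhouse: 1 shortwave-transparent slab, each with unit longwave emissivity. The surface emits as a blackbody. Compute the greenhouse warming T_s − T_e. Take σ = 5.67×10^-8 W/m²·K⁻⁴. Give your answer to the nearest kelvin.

16 kelvin

The effective emission temperature is T_e = [S(1−α)/(4σ)]^¼ = 82.34 K.
Surface: T_s = (2)^¼·T_e = 97.92 K.
Warming: T_s − T_e = 15.58 K.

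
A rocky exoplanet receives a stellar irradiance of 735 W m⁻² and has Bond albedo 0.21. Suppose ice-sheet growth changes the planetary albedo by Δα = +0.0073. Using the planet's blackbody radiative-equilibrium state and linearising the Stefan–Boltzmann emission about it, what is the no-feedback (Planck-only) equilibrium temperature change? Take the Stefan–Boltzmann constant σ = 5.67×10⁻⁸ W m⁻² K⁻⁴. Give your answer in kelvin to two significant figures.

-0.52 K

Unperturbed T_e = [735.0·(1−0.21)/(4σ)]^¼ = 224.9 K.
ΔF = −(S/4)Δα = −(735.0/4)×(+0.0073) = -1.341 W m⁻².
The Planck feedback parameter is 4σT_e³ = 2.581 W m⁻²/K.
ΔT₀ = ΔF/λ_P = -1.341/2.581 = -0.520 K.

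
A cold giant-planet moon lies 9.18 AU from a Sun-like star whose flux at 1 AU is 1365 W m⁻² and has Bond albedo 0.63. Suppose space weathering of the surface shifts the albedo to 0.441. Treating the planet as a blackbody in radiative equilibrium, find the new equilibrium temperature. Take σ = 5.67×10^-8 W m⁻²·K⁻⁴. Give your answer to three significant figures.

79.5 K

Flux at the orbit: S = 1365/(9.18)² = 16.20 W m⁻².
With the new albedo, S(1−α₂)/4 = 2.264 W m⁻², so T₂ = 79.49 K.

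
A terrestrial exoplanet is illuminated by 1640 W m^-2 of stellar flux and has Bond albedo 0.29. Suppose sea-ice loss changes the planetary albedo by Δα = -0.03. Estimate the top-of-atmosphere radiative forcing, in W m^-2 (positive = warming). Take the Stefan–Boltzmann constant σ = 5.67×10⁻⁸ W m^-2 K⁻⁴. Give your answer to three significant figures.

12.3 W m^-2

TOA radiative forcing: ΔF = −S·Δα/4 = −1640·(-0.03)/4 = 12.30 W m^-2.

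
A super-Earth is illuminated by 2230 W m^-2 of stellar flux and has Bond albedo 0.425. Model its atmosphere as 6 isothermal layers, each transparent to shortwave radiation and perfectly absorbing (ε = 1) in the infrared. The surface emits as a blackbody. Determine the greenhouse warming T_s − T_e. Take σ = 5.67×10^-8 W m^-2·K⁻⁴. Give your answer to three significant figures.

OLR = S(1−α)/4 = 320.6 W m^-2; the top layer radiates at T_e = 274.2 K.
Surface: T_s = (7)^¼·T_e = 446.0 K.
Warming: T_s − T_e = 171.8 K.

172 K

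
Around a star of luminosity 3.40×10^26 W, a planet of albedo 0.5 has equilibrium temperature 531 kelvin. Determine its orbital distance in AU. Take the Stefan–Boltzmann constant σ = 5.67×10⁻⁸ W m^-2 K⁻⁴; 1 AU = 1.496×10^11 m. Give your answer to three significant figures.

0.183 AU

Required flux: S = 4σT⁴/(1−α) = 36060 W m^-2.
Then d = [L/(4πS)]^(1/2) = 2.739×10^10 m, i.e. 0.1831 AU.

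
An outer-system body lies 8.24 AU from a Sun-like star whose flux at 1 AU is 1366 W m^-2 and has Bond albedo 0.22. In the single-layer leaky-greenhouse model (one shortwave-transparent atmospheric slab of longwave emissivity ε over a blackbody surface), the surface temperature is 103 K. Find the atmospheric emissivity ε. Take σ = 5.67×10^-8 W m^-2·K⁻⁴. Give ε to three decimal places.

0.770

Irradiance scales as 1/d², so S = 1366 W m^-2 × (1/8.24)² = 20.12 W m^-2.
TOA balance gives T_e = 91.20 K.
Since (2−ε)/2 = (T_e/T_s)⁴ = 0.6148, ε = 0.7705.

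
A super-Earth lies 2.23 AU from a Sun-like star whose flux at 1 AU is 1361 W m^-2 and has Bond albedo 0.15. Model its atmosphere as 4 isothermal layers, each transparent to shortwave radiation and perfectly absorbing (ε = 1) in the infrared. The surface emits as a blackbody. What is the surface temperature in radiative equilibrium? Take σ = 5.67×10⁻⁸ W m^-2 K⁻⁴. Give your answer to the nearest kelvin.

268 K

Flux at the orbit: S = 1361/(2.23)² = 273.7 W m^-2.
The effective emission temperature is T_e = [S(1−α)/(4σ)]^¼ = 179.0 K.
For an N-layer opaque stack, T_s⁴ = (N+1)T_e⁴, hence T_s = (5)^(1/4)×179.0 K = 267.6 K.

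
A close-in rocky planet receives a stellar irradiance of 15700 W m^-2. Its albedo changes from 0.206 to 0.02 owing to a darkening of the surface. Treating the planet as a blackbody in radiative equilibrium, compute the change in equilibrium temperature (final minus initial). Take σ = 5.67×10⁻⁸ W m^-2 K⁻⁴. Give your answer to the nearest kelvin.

26 K

Before: T₁ = [15700·0.794/(4σ)]^(1/4) = 484.2 K.
After:  T₂ = [15700·0.98/(4σ)]^(1/4) = 510.4 K.
Change: 510.4 − 484.2 = 26.16 K.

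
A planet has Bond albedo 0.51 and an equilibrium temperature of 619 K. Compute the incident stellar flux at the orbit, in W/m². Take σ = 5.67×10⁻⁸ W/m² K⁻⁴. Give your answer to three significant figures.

From S(1−α)/4 = σT⁴: S = 4σT⁴/(1−α).
The emitted flux is σT⁴ = 8324 W/m².
So S = 4×8324/(1−0.51) = 67950 W/m².

68000 W/m²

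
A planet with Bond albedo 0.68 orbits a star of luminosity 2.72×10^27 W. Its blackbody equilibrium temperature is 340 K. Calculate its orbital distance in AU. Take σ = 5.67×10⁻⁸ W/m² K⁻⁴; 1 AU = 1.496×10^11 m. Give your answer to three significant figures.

Required flux: S = 4σT⁴/(1−α) = 9471 W/m².
S = L/(4πd²) → d = √(L/4πS) = √(2.72×10^27/(4π·9471)) = 1.512×10^11 m = 1.011 AU.

1.01 AU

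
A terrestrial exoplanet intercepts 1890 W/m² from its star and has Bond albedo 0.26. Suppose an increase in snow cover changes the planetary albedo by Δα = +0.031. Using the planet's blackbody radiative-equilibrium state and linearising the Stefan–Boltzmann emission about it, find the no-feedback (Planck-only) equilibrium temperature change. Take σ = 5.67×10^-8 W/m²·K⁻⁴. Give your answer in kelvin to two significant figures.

-2.9 kelvin

The baseline emission temperature is T_e = 280.2 K.
ΔF = −(S/4)Δα = −(1890/4)×(+0.031) = -14.65 W/m².
Linearising σT⁴ gives d(σT⁴)/dT = 4σT_e³ = 4.991 W/m² per K.
So ΔT₀ = -14.65/4.991 = -2.93 K.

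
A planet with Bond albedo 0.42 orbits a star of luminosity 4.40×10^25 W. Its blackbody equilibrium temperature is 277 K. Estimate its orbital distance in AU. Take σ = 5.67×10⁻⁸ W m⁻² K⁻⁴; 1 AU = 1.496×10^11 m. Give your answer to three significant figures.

0.261 AU

Required flux: S = 4σT⁴/(1−α) = 2302 W m⁻².
From L = 4πd²S, d = √(4.40×10^25/(4π·2302)) = 3.900×10^10 m = 0.2607 AU.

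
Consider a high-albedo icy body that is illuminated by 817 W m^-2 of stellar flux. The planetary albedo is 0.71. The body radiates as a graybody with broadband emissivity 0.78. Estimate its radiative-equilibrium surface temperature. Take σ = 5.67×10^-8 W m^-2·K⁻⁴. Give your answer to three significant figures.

191 K

The planet absorbs (1−α)S over its disc πR² and re-emits over 4πR², so the mean absorbed flux is (1−0.71)·817.0/4 = 59.23 W m^-2.
Equating to εσT⁴ with ε = 0.78: T = (59.23/0.78σ)^(1/4) = 191.3 K.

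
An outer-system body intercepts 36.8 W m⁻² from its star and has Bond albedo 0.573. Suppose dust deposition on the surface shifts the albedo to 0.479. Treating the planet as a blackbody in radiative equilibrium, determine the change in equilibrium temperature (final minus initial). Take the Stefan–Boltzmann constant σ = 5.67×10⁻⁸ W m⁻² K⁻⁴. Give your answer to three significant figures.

4.65 K

Initial: T₁ = [S(1−0.573)/(4σ)]^(1/4) = 91.23 K.
Final:   T₂ = [S(1−0.479)/(4σ)]^(1/4) = 95.89 K.
Change: 95.89 − 91.23 = 4.653 K.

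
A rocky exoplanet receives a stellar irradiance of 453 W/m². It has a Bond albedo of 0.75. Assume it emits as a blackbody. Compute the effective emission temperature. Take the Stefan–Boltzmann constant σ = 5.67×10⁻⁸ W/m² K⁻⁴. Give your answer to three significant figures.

149 K

Absorbed flux (global mean): S(1−α)/4 = 453.0·0.25/4 = 28.31 W/m².
Set σT⁴ = 28.31 → T = (28.31/σ)^(1/4) = 149.5 K.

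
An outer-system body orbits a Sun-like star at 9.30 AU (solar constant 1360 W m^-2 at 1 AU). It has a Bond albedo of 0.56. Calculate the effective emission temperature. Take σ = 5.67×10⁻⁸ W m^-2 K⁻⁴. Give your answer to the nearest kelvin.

74 kelvin

By the inverse-square law, S = 1360/9.30² = 15.72 W m^-2.
Averaging over the sphere, the absorbed flux is S(1−α)/4 = 1.730 W m^-2.
Balancing against σT⁴: T = (1.730/5.67×10⁻⁸)^(1/4) = 74.32 K.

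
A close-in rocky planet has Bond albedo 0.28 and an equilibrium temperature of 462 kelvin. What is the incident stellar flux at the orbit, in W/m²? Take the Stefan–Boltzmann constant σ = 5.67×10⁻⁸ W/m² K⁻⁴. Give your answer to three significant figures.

14400 W/m²

From S(1−α)/4 = σT⁴: S = 4σT⁴/(1−α).
σT⁴ = 5.67×10⁻⁸·(462)⁴ = 2583 W/m².
S = 4·2583/0.72 = 14350 W/m².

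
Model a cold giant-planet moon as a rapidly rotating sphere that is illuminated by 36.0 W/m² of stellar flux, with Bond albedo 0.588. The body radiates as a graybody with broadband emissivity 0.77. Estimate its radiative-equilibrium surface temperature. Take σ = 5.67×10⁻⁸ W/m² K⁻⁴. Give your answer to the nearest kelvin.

96 kelvin

Absorbed flux (global mean): S(1−α)/4 = 36.00·0.412/4 = 3.708 W/m².
Radiative balance εσT⁴ = 3.708 gives T = [3.708/(0.77·σ)]^(1/4) = 96.00 K.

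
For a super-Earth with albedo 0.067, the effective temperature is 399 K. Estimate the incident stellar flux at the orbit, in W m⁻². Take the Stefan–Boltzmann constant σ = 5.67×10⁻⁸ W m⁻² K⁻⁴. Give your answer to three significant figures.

Invert the energy balance for S: S = 4σT⁴/(1−α).
The emitted flux is σT⁴ = 1437 W m⁻².
So S = 4×1437/(1−0.067) = 6161 W m⁻².

6160 W m⁻²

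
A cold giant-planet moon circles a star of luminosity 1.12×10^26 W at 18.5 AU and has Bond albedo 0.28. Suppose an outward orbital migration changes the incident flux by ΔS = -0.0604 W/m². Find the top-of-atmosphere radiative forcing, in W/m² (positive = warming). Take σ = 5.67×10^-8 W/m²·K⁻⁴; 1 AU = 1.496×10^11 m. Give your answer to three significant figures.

Orbital distance: d = 18.5 AU = 2.768×10^12 m.
Flux at the orbit: S = L/(4πd²) = 1.12×10^26/(4π·(2.77×10^12)²) = 1.164 W/m².
TOA radiative forcing: ΔF = (1−α)ΔS/4 = 0.72·(-0.0604)/4 = -0.01087 W/m².

-0.0109 W/m²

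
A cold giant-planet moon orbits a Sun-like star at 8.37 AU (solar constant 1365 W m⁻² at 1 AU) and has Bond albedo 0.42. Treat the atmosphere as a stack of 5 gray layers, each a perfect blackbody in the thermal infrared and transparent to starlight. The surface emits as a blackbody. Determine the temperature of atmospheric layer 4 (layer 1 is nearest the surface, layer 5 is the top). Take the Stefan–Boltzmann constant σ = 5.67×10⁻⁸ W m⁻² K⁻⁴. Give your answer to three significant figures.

Irradiance scales as 1/d², so S = 1365 W m⁻² × (1/8.37)² = 19.48 W m⁻².
Top-of-atmosphere balance: σT_e⁴ = S(1−α)/4 = 2.825 W m⁻² → T_e = 84.02 K.
Each opaque layer satisfies 2T_j⁴ = T_{j−1}⁴ + T_{j+1}⁴, giving T_k⁴ = (N+1−k)T_e⁴.
T_4 = (2)^(1/4)·84.02 = 99.91 K.

99.9 kelvin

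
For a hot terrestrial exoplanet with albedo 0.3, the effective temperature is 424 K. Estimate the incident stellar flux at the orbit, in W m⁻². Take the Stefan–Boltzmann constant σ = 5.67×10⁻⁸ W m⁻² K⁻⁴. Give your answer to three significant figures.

10500 W m⁻²

Invert the energy balance for S: S = 4σT⁴/(1−α).
σT⁴ = 5.67×10⁻⁸·(424)⁴ = 1833 W m⁻².
S = 4·1833/0.7 = 10470 W m⁻².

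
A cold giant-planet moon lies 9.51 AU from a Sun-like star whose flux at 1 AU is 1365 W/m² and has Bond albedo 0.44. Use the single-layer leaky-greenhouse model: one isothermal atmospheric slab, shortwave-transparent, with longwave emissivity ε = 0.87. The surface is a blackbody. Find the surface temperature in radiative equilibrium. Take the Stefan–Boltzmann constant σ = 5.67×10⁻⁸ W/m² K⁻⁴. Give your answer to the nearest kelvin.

90 kelvin

Irradiance scales as 1/d², so S = 1365 W/m² × (1/9.51)² = 15.09 W/m².
The planet radiates to space at T_e = [S(1−α)/(4σ)]^(1/4) = 78.13 K.
Surface balance with a leaky layer gives σT_s⁴ = σT_e⁴·2/(2−ε), so T_s = T_e·[2/(2−0.87)]^(1/4) = 90.12 K.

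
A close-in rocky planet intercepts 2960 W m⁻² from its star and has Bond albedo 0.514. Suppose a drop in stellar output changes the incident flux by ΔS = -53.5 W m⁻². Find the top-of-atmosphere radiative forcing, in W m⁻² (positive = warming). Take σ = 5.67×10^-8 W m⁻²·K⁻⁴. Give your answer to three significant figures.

-6.50 W m⁻²

TOA radiative forcing: ΔF = (1−α)ΔS/4 = 0.486·(-53.5)/4 = -6.500 W m⁻².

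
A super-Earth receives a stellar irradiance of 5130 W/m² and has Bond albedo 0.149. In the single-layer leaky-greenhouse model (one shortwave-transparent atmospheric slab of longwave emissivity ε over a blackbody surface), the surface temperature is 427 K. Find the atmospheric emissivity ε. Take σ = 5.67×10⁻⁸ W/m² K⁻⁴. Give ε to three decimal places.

Effective temperature: T_e = [S(1−α)/(4σ)]^(1/4) = 372.5 K.
T_s⁴ = T_e⁴·2/(2−ε) → ε = 2 − 2(T_e/T_s)⁴ = 2 − 2·(372.5/427)⁴ = 0.8420.

0.842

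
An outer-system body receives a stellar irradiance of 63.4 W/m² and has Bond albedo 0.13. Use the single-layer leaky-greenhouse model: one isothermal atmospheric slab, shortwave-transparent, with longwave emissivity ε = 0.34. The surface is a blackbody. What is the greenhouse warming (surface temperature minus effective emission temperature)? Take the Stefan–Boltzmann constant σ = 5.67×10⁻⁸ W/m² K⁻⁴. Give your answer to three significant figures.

At the top of the atmosphere, σT_e⁴ = S(1−α)/4 = 13.79 W/m², giving T_e = 124.9 K.
The surface balance (absorbed SW + ε·downward IR = σT_s⁴) with T_a⁴ = T_s⁴/2 reduces to T_s = T_e·[2/(2−ε)]^¼ = 130.8 K.
Greenhouse warming: T_s − T_e = 5.955 K.

5.95 kelvin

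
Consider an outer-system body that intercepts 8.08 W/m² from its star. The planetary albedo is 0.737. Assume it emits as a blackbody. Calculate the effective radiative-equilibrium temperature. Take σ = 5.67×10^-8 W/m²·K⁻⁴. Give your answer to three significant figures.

The planet absorbs (1−α)S over its disc πR² and re-emits over 4πR², so the mean absorbed flux is (1−0.737)·8.080/4 = 0.5313 W/m².
Balancing against σT⁴: T = (0.5313/5.67×10⁻⁸)^(1/4) = 55.33 K.

55.3 K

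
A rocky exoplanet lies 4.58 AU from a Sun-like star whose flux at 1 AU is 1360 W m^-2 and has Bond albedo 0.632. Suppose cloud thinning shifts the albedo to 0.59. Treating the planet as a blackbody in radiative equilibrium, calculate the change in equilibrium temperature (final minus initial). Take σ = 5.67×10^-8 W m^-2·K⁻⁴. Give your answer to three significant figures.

2.77 K

Flux at the orbit: S = 1360/(4.58)² = 64.83 W m^-2.
Initial: T₁ = [S(1−0.632)/(4σ)]^(1/4) = 101.3 K.
Final:   T₂ = [S(1−0.59)/(4σ)]^(1/4) = 104.0 K.
ΔT = T₂ − T₁ = 2.774 K.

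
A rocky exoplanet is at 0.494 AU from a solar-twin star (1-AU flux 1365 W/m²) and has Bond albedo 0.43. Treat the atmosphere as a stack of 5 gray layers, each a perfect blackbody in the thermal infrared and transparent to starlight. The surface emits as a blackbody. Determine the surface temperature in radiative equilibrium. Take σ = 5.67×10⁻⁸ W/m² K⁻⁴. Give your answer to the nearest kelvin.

Flux at the orbit: S = 1365/(0.494)² = 5593 W/m².
The effective emission temperature is T_e = [S(1−α)/(4σ)]^¼ = 344.3 K.
Layer-by-layer balance gives σT_s⁴ = (N+1)σT_e⁴, so T_s = 6^¼·344.3 = 538.9 K.

539 kelvin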